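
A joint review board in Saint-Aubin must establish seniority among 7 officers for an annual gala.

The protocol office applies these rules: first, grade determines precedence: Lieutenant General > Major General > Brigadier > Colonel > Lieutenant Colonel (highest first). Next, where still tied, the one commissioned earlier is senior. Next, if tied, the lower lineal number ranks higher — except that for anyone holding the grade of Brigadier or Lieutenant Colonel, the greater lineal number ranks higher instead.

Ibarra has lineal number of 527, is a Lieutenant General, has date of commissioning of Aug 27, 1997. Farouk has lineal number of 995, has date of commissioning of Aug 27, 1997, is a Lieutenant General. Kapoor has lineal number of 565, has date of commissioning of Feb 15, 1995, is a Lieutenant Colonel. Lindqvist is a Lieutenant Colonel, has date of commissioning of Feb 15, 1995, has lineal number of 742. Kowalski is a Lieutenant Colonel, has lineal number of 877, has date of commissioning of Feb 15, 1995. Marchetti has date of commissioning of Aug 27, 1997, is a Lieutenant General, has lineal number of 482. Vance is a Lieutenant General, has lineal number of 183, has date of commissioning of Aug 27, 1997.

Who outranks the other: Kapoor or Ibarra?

By grade: Vance, Marchetti, Ibarra and Farouk (Lieutenant General); then Kowalski, Lindqvist and Kapoor (Lieutenant Colonel).
Vance, Marchetti, Ibarra and Farouk all have date of commissioning Aug 27, 1997, so the next rule applies.
Among Vance, Marchetti, Ibarra and Farouk, by lineal number (lower first): Vance (183) before Marchetti (482) before Ibarra (527) before Farouk (995).
Kowalski, Lindqvist and Kapoor all have date of commissioning Feb 15, 1995, so the next rule applies.
Among Kowalski, Lindqvist and Kapoor, by lineal number (higher first) (reversed rule for this group): Kowalski (877) before Lindqvist (742) before Kapoor (565).
So Ibarra takes precedence.

Ibarra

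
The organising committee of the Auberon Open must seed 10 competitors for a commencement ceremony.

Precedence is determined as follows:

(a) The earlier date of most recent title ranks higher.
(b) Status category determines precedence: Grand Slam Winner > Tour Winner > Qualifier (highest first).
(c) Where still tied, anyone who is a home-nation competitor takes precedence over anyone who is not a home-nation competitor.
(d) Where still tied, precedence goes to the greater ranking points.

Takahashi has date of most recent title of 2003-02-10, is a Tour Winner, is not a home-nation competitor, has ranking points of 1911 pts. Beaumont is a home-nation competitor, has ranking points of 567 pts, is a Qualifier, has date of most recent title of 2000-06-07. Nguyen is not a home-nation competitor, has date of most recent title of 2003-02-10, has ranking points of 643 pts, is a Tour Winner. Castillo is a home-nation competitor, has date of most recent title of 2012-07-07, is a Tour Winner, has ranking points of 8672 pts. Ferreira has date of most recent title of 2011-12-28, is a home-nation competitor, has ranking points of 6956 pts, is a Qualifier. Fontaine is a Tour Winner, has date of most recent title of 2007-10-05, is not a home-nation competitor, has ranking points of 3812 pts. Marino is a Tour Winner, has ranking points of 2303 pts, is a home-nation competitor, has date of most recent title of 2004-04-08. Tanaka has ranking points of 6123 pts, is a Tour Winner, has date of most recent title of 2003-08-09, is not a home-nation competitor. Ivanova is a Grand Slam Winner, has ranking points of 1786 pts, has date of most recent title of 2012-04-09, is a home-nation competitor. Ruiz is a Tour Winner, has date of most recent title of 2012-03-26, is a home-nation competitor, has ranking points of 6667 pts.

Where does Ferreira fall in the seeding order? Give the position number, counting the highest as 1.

7

By date of most recent title (earlier first): Beaumont (2000-06-07); then Takahashi and Nguyen (both 2003-02-10); then Tanaka (2003-08-09); then Marino (2004-04-08); then Fontaine (2007-10-05); then Ferreira (2011-12-28); then Ruiz (2012-03-26); then Ivanova (2012-04-09); then Castillo (2012-07-07).
Takahashi and Nguyen are each Tour Winner, so the next rule applies.
Takahashi and Nguyen are each not a home-nation competitor, so the next rule applies.
Among Takahashi and Nguyen, by ranking points (higher first): Takahashi (1911 pts) before Nguyen (643 pts).
Order: Beaumont, Takahashi, Nguyen, Tanaka, Marino, Fontaine, Ferreira, Ruiz, Ivanova, Castillo. So position 7.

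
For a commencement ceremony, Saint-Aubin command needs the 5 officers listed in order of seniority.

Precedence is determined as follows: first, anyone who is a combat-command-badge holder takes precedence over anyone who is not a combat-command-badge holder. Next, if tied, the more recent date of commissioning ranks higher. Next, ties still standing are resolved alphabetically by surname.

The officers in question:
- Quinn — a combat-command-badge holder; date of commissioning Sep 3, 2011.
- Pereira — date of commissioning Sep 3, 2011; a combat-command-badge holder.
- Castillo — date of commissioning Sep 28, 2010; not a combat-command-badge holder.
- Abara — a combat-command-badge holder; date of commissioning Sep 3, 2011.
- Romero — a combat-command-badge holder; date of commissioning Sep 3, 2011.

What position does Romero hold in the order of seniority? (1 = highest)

By the first rule: Abara, Pereira, Quinn and Romero (each a combat-command-badge holder); then Castillo (not a combat-command-badge holder).
Abara, Pereira, Quinn and Romero all have date of commissioning Sep 3, 2011, so the next rule applies.
Among Abara, Pereira, Quinn and Romero, alphabetically by surname: Abara before Pereira before Quinn before Romero.
Order: Abara, Pereira, Quinn, Romero, Castillo. So position 4.

4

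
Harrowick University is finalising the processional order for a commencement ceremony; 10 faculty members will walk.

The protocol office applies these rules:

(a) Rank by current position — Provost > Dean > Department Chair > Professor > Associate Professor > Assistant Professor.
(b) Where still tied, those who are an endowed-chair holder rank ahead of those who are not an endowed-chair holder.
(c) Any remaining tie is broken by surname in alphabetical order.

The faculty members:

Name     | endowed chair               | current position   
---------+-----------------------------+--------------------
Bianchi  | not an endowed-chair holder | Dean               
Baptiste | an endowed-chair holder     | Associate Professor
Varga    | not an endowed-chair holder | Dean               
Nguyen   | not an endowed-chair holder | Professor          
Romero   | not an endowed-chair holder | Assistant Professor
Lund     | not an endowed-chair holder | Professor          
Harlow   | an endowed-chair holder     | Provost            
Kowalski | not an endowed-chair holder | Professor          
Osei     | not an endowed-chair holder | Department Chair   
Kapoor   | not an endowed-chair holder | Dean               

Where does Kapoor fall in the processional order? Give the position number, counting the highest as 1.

By current position: Harlow (Provost); then Bianchi, Kapoor and Varga (Dean); then Osei (Department Chair); then Kowalski, Lund and Nguyen (Professor); then Baptiste (Associate Professor); then Romero (Assistant Professor).
Bianchi, Kapoor and Varga are each not an endowed-chair holder, so the next rule applies.
Among Bianchi, Kapoor and Varga, alphabetically by surname: Bianchi before Kapoor before Varga.
Kowalski, Lund and Nguyen are each not an endowed-chair holder, so the next rule applies.
Among Kowalski, Lund and Nguyen, alphabetically by surname: Kowalski before Lund before Nguyen.
Order: Harlow, Bianchi, Kapoor, Varga, Osei, Kowalski, Lund, Nguyen, Baptiste, Romero. So position 3.

3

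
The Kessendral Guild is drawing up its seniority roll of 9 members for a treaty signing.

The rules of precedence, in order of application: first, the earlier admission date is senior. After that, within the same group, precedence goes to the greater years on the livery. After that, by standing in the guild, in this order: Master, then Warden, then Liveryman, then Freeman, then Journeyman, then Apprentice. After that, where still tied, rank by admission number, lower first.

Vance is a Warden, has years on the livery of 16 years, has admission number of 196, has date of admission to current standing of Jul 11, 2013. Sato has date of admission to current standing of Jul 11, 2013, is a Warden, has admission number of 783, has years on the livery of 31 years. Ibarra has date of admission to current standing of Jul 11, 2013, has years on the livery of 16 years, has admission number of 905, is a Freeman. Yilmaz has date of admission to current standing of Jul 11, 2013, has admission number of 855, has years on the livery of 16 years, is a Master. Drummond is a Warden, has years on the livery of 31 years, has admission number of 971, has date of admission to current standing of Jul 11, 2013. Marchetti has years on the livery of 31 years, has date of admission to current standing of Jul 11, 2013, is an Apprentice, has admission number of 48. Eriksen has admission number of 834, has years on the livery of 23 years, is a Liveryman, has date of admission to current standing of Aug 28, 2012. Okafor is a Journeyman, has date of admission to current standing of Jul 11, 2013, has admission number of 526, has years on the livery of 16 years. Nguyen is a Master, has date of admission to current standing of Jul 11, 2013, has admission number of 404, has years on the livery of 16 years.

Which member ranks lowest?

Okafor

By date of admission to current standing (earlier first): Eriksen (Aug 28, 2012); then Sato, Drummond, Marchetti, Nguyen, Yilmaz, Vance, Ibarra and Okafor (each Jul 11, 2013).
Among Sato, Drummond, Marchetti, Nguyen, Yilmaz, Vance, Ibarra and Okafor, by years on the livery (higher first): Sato, Drummond and Marchetti (31 years) before Nguyen, Yilmaz, Vance, Ibarra and Okafor (16 years).
Among Sato, Drummond and Marchetti, by standing in the guild: Sato and Drummond (Warden) before Marchetti (Apprentice).
Among Sato and Drummond, by admission number (lower first): Sato (783) before Drummond (971).
Among Nguyen, Yilmaz, Vance, Ibarra and Okafor, by standing in the guild: Nguyen and Yilmaz (Master) before Vance (Warden) before Ibarra (Freeman) before Okafor (Journeyman).
Among Nguyen and Yilmaz, by admission number (lower first): Nguyen (404) before Yilmaz (855).
Order: Eriksen, Sato, Drummond, Marchetti, Nguyen, Yilmaz, Vance, Ibarra, Okafor.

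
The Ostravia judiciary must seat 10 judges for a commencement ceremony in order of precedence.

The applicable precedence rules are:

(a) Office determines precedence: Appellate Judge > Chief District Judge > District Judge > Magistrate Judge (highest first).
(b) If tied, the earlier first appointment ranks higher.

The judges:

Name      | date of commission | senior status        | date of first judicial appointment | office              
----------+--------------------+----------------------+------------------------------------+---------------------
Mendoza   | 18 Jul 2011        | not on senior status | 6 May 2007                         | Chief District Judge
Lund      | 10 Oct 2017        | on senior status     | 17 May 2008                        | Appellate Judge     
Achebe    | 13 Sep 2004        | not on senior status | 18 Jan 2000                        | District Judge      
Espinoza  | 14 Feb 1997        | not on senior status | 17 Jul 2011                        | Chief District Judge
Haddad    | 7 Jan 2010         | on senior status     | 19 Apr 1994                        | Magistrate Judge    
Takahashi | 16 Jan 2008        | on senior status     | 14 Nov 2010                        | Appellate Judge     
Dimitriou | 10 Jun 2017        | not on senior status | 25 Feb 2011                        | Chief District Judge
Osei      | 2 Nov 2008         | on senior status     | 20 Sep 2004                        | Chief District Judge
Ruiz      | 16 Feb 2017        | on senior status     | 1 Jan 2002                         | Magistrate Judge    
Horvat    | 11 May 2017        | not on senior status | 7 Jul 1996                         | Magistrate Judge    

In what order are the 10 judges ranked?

Lund, Takahashi, Osei, Mendoza, Dimitriou, Espinoza, Achebe, Haddad, Horvat, Ruiz

By office: Lund and Takahashi (Appellate Judge); then Osei, Mendoza, Dimitriou and Espinoza (Chief District Judge); then Achebe (District Judge); then Haddad, Horvat and Ruiz (Magistrate Judge).
Among Lund and Takahashi, by date of first judicial appointment (earlier first): Lund (17 May 2008) before Takahashi (14 Nov 2010).
Among Osei, Mendoza, Dimitriou and Espinoza, by date of first judicial appointment (earlier first): Osei (20 Sep 2004) before Mendoza (6 May 2007) before Dimitriou (25 Feb 2011) before Espinoza (17 Jul 2011).
Among Haddad, Horvat and Ruiz, by date of first judicial appointment (earlier first): Haddad (19 Apr 1994) before Horvat (7 Jul 1996) before Ruiz (1 Jan 2002).
Full order: Lund, Takahashi, Osei, Mendoza, Dimitriou, Espinoza, Achebe, Haddad, Horvat, Ruiz.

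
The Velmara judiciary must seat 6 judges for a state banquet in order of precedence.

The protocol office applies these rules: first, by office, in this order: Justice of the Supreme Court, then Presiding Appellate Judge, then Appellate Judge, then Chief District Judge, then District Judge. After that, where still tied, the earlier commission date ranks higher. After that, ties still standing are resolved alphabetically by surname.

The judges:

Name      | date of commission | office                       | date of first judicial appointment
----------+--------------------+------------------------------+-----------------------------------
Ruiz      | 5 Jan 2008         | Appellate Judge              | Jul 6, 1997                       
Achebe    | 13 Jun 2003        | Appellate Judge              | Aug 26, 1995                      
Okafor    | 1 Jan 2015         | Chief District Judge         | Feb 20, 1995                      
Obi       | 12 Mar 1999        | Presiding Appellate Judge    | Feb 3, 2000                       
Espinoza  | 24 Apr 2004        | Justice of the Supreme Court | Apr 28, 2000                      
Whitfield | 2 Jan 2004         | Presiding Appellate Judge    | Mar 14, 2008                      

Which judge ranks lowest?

By office: Espinoza (Justice of the Supreme Court); then Obi and Whitfield (Presiding Appellate Judge); then Achebe and Ruiz (Appellate Judge); then Okafor (Chief District Judge).
Among Obi and Whitfield, by date of commission (earlier first): Obi (12 Mar 1999) before Whitfield (2 Jan 2004).
Among Achebe and Ruiz, by date of commission (earlier first): Achebe (13 Jun 2003) before Ruiz (5 Jan 2008).
Order: Espinoza, Obi, Whitfield, Achebe, Ruiz, Okafor.

Okafor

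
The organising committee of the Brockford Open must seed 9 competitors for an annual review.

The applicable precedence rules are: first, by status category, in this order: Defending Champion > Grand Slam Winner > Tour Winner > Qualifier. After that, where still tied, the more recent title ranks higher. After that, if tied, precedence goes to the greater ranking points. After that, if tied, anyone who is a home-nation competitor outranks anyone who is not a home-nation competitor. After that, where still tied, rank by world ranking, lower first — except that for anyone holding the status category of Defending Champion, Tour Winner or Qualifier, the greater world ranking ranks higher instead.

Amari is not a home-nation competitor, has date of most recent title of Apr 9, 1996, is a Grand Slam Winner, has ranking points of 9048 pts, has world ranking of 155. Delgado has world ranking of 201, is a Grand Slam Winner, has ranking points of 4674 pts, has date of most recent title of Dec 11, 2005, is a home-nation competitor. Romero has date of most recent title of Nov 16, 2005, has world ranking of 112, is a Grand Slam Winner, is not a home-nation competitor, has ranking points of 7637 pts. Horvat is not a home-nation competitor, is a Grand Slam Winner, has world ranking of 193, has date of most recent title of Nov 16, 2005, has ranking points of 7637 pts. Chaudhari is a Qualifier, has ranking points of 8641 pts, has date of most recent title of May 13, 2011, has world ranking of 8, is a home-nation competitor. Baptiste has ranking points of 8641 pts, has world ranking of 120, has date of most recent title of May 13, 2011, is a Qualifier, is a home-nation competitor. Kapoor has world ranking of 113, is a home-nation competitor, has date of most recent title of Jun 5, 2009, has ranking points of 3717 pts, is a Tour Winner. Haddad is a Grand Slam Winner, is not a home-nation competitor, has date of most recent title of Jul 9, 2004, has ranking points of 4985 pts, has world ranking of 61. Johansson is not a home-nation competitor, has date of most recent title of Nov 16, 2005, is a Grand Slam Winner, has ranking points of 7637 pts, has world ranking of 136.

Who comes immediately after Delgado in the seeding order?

By status category: Delgado, Romero, Johansson, Horvat, Haddad and Amari (Grand Slam Winner); then Kapoor (Tour Winner); then Baptiste and Chaudhari (Qualifier).
Among Delgado, Romero, Johansson, Horvat, Haddad and Amari, by date of most recent title (later first): Delgado (Dec 11, 2005) before Romero, Johansson and Horvat (Nov 16, 2005) before Haddad (Jul 9, 2004) before Amari (Apr 9, 1996).
Romero, Johansson and Horvat all have ranking points 7637 pts, so the next rule applies.
Romero, Johansson and Horvat are each not a home-nation competitor, so the next rule applies.
Among Romero, Johansson and Horvat, by world ranking (lower first): Romero (112) before Johansson (136) before Horvat (193).
Baptiste and Chaudhari both have date of most recent title May 13, 2011, so the next rule applies.
Baptiste and Chaudhari both have ranking points 8641 pts, so the next rule applies.
Baptiste and Chaudhari are each a home-nation competitor, so the next rule applies.
Among Baptiste and Chaudhari, by world ranking (higher first) (reversed rule for this group): Baptiste (120) before Chaudhari (8).
Order: Delgado, Romero, Johansson, Horvat, Haddad, Amari, Kapoor, Baptiste, Chaudhari.

Romero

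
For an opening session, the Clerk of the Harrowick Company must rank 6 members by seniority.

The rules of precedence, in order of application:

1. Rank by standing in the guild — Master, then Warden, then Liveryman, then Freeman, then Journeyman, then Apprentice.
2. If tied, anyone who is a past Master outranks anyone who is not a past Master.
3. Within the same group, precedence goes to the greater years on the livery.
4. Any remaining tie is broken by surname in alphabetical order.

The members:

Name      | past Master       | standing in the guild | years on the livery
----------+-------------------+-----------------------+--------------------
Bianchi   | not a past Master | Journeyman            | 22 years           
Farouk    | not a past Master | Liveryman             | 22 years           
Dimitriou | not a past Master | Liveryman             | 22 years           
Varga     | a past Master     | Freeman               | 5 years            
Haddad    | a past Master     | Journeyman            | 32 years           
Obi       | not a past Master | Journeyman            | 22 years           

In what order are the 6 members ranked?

Dimitriou, Farouk, Varga, Haddad, Bianchi, Obi

By standing in the guild: Dimitriou and Farouk (Liveryman); then Varga (Freeman); then Haddad, Bianchi and Obi (Journeyman).
Dimitriou and Farouk are each not a past Master, so the next rule applies.
Dimitriou and Farouk both have years on the livery 22 years, so the next rule applies.
Among Dimitriou and Farouk, alphabetically by surname: Dimitriou before Farouk.
Among Haddad, Bianchi and Obi, a past Master before not a past Master: Haddad (a past Master) before Bianchi and Obi (not a past Master).
Bianchi and Obi both have years on the livery 22 years, so the next rule applies.
Among Bianchi and Obi, alphabetically by surname: Bianchi before Obi.
Full order: Dimitriou, Farouk, Varga, Haddad, Bianchi, Obi.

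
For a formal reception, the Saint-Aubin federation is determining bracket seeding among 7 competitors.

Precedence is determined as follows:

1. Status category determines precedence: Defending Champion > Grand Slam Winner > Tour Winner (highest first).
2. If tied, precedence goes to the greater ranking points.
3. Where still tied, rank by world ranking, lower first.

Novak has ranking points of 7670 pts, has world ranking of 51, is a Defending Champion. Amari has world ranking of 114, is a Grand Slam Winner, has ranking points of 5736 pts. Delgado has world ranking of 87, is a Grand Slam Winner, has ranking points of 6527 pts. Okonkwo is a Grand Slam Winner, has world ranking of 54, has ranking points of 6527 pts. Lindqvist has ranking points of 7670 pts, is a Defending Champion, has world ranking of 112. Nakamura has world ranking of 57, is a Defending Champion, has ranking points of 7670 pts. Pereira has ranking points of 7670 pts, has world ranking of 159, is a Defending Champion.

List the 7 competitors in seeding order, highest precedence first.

By status category: Novak, Nakamura, Lindqvist and Pereira (Defending Champion); then Okonkwo, Delgado and Amari (Grand Slam Winner).
Novak, Nakamura, Lindqvist and Pereira all have ranking points 7670 pts, so the next rule applies.
Among Novak, Nakamura, Lindqvist and Pereira, by world ranking (lower first): Novak (51) before Nakamura (57) before Lindqvist (112) before Pereira (159).
Among Okonkwo, Delgado and Amari, by ranking points (higher first): Okonkwo and Delgado (6527 pts) before Amari (5736 pts).
Among Okonkwo and Delgado, by world ranking (lower first): Okonkwo (54) before Delgado (87).
Full order: Novak, Nakamura, Lindqvist, Pereira, Okonkwo, Delgado, Amari.

Novak, Nakamura, Lindqvist, Pereira, Okonkwo, Delgado, Amari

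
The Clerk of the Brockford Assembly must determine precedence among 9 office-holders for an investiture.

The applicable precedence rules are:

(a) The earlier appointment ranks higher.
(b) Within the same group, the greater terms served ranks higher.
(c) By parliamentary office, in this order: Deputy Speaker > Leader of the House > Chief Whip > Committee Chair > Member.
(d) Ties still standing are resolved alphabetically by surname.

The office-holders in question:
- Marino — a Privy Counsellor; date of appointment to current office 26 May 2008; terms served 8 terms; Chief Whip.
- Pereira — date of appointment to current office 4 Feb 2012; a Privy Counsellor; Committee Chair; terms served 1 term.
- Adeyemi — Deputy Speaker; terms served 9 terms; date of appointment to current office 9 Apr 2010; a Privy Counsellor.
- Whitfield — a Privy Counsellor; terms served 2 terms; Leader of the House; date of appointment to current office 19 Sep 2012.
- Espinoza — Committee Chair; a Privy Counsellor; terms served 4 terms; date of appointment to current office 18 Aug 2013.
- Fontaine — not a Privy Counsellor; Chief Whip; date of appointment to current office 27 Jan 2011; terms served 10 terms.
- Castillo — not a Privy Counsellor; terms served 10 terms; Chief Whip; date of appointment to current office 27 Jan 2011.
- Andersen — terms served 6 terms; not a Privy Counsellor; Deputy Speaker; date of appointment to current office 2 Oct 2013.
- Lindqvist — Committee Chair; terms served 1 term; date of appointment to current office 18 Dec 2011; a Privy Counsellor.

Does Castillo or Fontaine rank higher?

By date of appointment to current office (earlier first): Marino (26 May 2008); then Adeyemi (9 Apr 2010); then Castillo and Fontaine (both 27 Jan 2011); then Lindqvist (18 Dec 2011); then Pereira (4 Feb 2012); then Whitfield (19 Sep 2012); then Espinoza (18 Aug 2013); then Andersen (2 Oct 2013).
Castillo and Fontaine both have terms served 10 terms, so the next rule applies.
Castillo and Fontaine are each Chief Whip, so the next rule applies.
Among Castillo and Fontaine, alphabetically by surname: Castillo before Fontaine.
So Castillo takes precedence.

Castillo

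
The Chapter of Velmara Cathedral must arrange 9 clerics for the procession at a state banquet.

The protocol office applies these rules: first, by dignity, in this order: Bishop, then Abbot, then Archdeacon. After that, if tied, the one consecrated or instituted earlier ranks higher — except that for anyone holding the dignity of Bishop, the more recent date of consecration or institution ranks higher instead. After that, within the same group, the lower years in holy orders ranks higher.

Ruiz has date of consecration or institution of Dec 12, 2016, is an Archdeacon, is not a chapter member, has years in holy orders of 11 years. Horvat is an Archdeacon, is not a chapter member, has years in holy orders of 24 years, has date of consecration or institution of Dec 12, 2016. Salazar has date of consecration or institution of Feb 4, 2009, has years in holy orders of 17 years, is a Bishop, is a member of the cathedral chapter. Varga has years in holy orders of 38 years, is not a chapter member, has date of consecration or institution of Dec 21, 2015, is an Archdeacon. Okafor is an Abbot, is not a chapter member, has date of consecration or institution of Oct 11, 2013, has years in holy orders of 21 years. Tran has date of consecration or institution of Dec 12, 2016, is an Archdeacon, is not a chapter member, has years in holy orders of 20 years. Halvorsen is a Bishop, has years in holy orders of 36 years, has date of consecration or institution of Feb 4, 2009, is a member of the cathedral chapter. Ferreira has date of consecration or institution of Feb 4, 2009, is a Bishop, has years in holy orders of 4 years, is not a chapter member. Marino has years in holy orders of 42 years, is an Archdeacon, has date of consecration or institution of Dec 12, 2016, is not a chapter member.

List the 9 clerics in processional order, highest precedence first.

Ferreira, Salazar, Halvorsen, Okafor, Varga, Ruiz, Tran, Horvat, Marino

By dignity: Ferreira, Salazar and Halvorsen (Bishop); then Okafor (Abbot); then Varga, Ruiz, Tran, Horvat and Marino (Archdeacon).
Ferreira, Salazar and Halvorsen all have date of consecration or institution Feb 4, 2009, so the next rule applies.
Among Ferreira, Salazar and Halvorsen, by years in holy orders (lower first): Ferreira (4 years) before Salazar (17 years) before Halvorsen (36 years).
Among Varga, Ruiz, Tran, Horvat and Marino, by date of consecration or institution (earlier first): Varga (Dec 21, 2015) before Ruiz, Tran, Horvat and Marino (Dec 12, 2016).
Among Ruiz, Tran, Horvat and Marino, by years in holy orders (lower first): Ruiz (11 years) before Tran (20 years) before Horvat (24 years) before Marino (42 years).
Full order: Ferreira, Salazar, Halvorsen, Okafor, Varga, Ruiz, Tran, Horvat, Marino.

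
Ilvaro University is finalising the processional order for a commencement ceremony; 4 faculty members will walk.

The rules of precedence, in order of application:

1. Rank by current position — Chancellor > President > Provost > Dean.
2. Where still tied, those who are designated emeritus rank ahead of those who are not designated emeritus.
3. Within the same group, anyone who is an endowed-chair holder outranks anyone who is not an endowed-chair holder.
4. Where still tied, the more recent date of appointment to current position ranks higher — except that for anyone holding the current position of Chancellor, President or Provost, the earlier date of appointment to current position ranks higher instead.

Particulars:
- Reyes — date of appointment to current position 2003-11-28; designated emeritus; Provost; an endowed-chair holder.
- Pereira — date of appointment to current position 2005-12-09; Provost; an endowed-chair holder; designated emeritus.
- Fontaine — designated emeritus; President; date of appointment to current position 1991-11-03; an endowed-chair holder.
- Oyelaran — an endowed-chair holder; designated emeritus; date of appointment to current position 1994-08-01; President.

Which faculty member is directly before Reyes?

Oyelaran

By current position: Fontaine and Oyelaran (President); then Reyes and Pereira (Provost).
Fontaine and Oyelaran are each designated emeritus, so the next rule applies.
Fontaine and Oyelaran are each an endowed-chair holder, so the next rule applies.
Among Fontaine and Oyelaran, by date of appointment to current position (earlier first) (reversed rule for this group): Fontaine (1991-11-03) before Oyelaran (1994-08-01).
Reyes and Pereira are each designated emeritus, so the next rule applies.
Reyes and Pereira are each an endowed-chair holder, so the next rule applies.
Among Reyes and Pereira, by date of appointment to current position (earlier first) (reversed rule for this group): Reyes (2003-11-28) before Pereira (2005-12-09).
Order: Fontaine, Oyelaran, Reyes, Pereira.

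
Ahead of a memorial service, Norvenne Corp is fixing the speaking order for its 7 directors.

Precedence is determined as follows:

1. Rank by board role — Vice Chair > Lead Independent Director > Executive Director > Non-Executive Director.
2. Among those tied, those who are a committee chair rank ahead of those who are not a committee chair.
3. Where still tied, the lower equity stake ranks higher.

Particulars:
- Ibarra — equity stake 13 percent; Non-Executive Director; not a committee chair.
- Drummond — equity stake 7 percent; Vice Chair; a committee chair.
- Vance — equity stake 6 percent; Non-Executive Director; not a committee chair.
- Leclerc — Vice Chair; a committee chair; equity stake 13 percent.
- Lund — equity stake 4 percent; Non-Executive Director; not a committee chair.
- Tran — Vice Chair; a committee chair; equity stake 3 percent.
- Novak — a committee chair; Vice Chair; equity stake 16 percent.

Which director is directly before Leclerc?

By board role: Tran, Drummond, Leclerc and Novak (Vice Chair); then Lund, Vance and Ibarra (Non-Executive Director).
Tran, Drummond, Leclerc and Novak are each a committee chair, so the next rule applies.
Among Tran, Drummond, Leclerc and Novak, by equity stake (lower first): Tran (3 percent) before Drummond (7 percent) before Leclerc (13 percent) before Novak (16 percent).
Lund, Vance and Ibarra are each not a committee chair, so the next rule applies.
Among Lund, Vance and Ibarra, by equity stake (lower first): Lund (4 percent) before Vance (6 percent) before Ibarra (13 percent).
Order: Tran, Drummond, Leclerc, Novak, Lund, Vance, Ibarra.

Drummond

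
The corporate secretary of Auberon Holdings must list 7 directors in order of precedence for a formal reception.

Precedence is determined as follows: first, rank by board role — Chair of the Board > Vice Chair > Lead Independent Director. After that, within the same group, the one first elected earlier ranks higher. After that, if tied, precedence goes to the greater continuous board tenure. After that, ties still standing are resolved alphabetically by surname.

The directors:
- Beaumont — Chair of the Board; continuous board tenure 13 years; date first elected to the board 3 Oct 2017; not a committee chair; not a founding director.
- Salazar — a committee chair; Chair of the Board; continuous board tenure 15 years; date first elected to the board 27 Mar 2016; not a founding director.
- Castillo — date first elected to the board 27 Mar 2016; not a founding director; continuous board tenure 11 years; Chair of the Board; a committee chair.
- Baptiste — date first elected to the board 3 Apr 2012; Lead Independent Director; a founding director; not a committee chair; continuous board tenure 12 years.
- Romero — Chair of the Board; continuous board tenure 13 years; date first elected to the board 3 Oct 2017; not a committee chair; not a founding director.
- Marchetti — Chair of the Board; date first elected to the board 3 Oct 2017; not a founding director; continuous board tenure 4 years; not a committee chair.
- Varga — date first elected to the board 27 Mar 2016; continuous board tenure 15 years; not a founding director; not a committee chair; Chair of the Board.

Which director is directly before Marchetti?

Romero

By board role: Salazar, Varga, Castillo, Beaumont, Romero and Marchetti (Chair of the Board); then Baptiste (Lead Independent Director).
Among Salazar, Varga, Castillo, Beaumont, Romero and Marchetti, by date first elected to the board (earlier first): Salazar, Varga and Castillo (27 Mar 2016) before Beaumont, Romero and Marchetti (3 Oct 2017).
Among Salazar, Varga and Castillo, by continuous board tenure (higher first): Salazar and Varga (15 years) before Castillo (11 years).
Among Salazar and Varga, alphabetically by surname: Salazar before Varga.
Among Beaumont, Romero and Marchetti, by continuous board tenure (higher first): Beaumont and Romero (13 years) before Marchetti (4 years).
Among Beaumont and Romero, alphabetically by surname: Beaumont before Romero.
Order: Salazar, Varga, Castillo, Beaumont, Romero, Marchetti, Baptiste.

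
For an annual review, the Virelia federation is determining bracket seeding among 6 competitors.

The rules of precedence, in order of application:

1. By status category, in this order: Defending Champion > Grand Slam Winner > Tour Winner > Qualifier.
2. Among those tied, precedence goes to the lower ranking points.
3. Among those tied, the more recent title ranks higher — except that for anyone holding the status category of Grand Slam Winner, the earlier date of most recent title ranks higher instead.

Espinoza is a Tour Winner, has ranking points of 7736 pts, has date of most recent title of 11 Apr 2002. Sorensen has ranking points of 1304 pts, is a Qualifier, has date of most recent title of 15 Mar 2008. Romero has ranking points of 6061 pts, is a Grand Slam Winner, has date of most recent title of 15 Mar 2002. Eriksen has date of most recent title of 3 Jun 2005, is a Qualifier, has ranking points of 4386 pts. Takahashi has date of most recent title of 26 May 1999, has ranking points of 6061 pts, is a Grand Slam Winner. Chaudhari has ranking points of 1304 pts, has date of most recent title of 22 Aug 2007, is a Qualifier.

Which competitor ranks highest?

Takahashi

By status category: Takahashi and Romero (Grand Slam Winner); then Espinoza (Tour Winner); then Sorensen, Chaudhari and Eriksen (Qualifier).
Takahashi and Romero both have ranking points 6061 pts, so the next rule applies.
Among Takahashi and Romero, by date of most recent title (earlier first) (reversed rule for this group): Takahashi (26 May 1999) before Romero (15 Mar 2002).
Among Sorensen, Chaudhari and Eriksen, by ranking points (lower first): Sorensen and Chaudhari (1304 pts) before Eriksen (4386 pts).
Among Sorensen and Chaudhari, by date of most recent title (later first): Sorensen (15 Mar 2008) before Chaudhari (22 Aug 2007).
Order: Takahashi, Romero, Espinoza, Sorensen, Chaudhari, Eriksen.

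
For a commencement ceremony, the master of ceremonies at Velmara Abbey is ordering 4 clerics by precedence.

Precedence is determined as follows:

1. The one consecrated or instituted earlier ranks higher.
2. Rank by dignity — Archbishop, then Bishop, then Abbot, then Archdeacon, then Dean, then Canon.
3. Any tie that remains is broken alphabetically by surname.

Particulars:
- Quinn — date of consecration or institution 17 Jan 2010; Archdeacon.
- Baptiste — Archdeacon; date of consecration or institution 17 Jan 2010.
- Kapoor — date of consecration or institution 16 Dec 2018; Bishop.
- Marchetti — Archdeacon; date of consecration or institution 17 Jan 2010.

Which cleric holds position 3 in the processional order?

By date of consecration or institution (earlier first): Baptiste, Marchetti and Quinn (each 17 Jan 2010); then Kapoor (16 Dec 2018).
Baptiste, Marchetti and Quinn are each Archdeacon, so the next rule applies.
Among Baptiste, Marchetti and Quinn, alphabetically by surname: Baptiste before Marchetti before Quinn.
Order: Baptiste, Marchetti, Quinn, Kapoor.

Quinn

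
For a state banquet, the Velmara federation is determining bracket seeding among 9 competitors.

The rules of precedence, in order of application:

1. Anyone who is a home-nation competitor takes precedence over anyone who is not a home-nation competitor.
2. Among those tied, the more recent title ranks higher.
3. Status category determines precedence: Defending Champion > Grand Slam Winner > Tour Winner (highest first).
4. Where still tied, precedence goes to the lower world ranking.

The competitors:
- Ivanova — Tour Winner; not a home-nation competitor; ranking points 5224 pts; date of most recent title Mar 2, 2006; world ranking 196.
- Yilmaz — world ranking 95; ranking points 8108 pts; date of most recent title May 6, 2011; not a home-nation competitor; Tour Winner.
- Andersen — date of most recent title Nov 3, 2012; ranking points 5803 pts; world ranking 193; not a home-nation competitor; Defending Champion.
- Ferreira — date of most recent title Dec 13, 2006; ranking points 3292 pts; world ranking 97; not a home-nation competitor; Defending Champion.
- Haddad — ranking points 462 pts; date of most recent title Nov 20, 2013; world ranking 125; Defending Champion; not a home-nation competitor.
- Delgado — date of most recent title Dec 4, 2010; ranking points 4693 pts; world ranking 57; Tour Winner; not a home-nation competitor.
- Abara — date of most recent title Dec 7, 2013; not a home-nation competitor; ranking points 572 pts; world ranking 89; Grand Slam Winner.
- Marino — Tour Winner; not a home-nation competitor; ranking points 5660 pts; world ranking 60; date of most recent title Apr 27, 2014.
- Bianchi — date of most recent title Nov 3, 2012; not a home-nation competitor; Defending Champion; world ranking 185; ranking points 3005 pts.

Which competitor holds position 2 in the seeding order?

Abara

By the first rule: Marino, Abara, Haddad, Bianchi, Andersen, Yilmaz, Delgado, Ferreira and Ivanova (each not a home-nation competitor).
Among Marino, Abara, Haddad, Bianchi, Andersen, Yilmaz, Delgado, Ferreira and Ivanova, by date of most recent title (later first): Marino (Apr 27, 2014) before Abara (Dec 7, 2013) before Haddad (Nov 20, 2013) before Bianchi and Andersen (Nov 3, 2012) before Yilmaz (May 6, 2011) before Delgado (Dec 4, 2010) before Ferreira (Dec 13, 2006) before Ivanova (Mar 2, 2006).
Bianchi and Andersen are each Defending Champion, so the next rule applies.
Among Bianchi and Andersen, by world ranking (lower first): Bianchi (185) before Andersen (193).
Order: Marino, Abara, Haddad, Bianchi, Andersen, Yilmaz, Delgado, Ferreira, Ivanova.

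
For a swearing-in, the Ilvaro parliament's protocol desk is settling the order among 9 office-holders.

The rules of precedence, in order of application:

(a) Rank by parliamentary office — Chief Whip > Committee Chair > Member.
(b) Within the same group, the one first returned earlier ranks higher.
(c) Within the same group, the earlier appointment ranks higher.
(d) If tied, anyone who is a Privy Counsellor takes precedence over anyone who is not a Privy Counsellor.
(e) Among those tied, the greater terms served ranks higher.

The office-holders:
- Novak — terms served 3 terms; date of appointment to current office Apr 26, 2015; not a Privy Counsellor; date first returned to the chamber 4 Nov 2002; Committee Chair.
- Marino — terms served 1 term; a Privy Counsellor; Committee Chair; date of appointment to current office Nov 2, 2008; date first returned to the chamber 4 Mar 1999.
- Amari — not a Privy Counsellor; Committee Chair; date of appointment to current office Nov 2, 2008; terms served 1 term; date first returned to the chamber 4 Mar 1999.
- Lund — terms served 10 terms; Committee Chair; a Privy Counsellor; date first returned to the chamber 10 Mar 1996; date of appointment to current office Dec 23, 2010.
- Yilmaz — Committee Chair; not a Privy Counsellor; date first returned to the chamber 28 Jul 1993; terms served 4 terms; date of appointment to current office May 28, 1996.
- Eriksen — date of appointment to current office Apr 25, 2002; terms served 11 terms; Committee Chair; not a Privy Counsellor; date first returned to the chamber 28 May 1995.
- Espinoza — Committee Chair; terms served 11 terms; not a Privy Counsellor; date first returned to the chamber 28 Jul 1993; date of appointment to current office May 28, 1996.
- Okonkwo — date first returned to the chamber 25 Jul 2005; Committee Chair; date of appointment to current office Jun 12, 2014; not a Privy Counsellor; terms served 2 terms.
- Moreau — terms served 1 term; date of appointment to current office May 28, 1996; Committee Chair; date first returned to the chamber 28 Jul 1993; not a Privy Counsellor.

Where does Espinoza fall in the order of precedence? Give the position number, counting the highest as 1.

By parliamentary office: Espinoza, Yilmaz, Moreau, Eriksen, Lund, Marino, Amari, Novak and Okonkwo (Committee Chair).
Among Espinoza, Yilmaz, Moreau, Eriksen, Lund, Marino, Amari, Novak and Okonkwo, by date first returned to the chamber (earlier first): Espinoza, Yilmaz and Moreau (28 Jul 1993) before Eriksen (28 May 1995) before Lund (10 Mar 1996) before Marino and Amari (4 Mar 1999) before Novak (4 Nov 2002) before Okonkwo (25 Jul 2005).
Espinoza, Yilmaz and Moreau all have date of appointment to current office May 28, 1996, so the next rule applies.
Espinoza, Yilmaz and Moreau are each not a Privy Counsellor, so the next rule applies.
Among Espinoza, Yilmaz and Moreau, by terms served (higher first): Espinoza (11 terms) before Yilmaz (4 terms) before Moreau (1 term).
Marino and Amari both have date of appointment to current office Nov 2, 2008, so the next rule applies.
Among Marino and Amari, a Privy Counsellor before not a Privy Counsellor: Marino (a Privy Counsellor) before Amari (not a Privy Counsellor).
Order: Espinoza, Yilmaz, Moreau, Eriksen, Lund, Marino, Amari, Novak, Okonkwo. So position 1.

1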